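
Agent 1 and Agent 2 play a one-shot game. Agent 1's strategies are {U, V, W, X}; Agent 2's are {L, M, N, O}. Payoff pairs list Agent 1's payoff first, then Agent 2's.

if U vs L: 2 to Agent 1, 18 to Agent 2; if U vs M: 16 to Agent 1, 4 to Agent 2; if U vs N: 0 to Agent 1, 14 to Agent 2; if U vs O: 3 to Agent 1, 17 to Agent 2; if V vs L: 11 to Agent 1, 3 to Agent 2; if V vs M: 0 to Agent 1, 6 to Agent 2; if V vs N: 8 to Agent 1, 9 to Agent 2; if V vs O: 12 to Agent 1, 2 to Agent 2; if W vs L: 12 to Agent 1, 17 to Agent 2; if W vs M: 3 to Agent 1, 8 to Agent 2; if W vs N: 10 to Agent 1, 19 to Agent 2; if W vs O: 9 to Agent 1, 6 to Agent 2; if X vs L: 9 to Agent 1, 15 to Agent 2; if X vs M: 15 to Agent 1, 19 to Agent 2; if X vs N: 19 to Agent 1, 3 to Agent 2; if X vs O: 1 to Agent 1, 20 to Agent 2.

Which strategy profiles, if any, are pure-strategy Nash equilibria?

A profile is a Nash equilibrium when each player is best-responding to the other.
Agent 1's best responses — vs L: W (payoff 12); vs M: U (payoff 16); vs N: X (payoff 19); vs O: V (payoff 12).
Agent 2's best responses — vs U: L (payoff 18); vs V: N (payoff 9); vs W: N (payoff 19); vs X: O (payoff 20).
No cell has both players best-responding. For instance, Agent 1's best reply to O is V, but against V Agent 2 prefers N over O.

No pure-strategy Nash equilibrium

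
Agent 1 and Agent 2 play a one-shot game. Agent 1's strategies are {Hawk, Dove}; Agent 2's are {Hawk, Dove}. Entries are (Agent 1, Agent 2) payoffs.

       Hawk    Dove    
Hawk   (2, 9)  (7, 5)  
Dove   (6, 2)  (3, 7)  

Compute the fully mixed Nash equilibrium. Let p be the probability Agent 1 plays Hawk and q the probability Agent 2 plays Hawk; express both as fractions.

Each player's mixing probability is pinned down by making the *other* player indifferent.
Agent 2 indifferent between Hawk and Dove: p·9 + (1−p)·2 = p·5 + (1−p)·7 ⟹ 2 + 7p = 7 + (-2)p ⟹ p = 5/9.
Agent 1 indifferent between Hawk and Dove: q·2 + (1−q)·7 = q·6 + (1−q)·3 ⟹ 7 + (-5)q = 3 + 3q ⟹ q = 1/2.

p = 5/9, q = 1/2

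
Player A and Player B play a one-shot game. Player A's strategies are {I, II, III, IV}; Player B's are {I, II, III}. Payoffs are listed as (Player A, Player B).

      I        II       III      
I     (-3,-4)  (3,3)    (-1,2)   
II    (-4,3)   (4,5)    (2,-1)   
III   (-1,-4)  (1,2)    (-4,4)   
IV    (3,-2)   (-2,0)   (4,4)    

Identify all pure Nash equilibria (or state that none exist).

(II, II) and (IV, III)

Find each player's best response to every opponent strategy; NE are the intersections.
Player A's best responses — vs I: IV (payoff 3); vs II: II (payoff 4); vs III: IV (payoff 4).
Player B's best responses — vs I: II (payoff 3); vs II: II (payoff 5); vs III: III (payoff 4); vs IV: III (payoff 4).
Mutual best responses occur at (II, II) and (IV, III); at each, neither player gains by switching.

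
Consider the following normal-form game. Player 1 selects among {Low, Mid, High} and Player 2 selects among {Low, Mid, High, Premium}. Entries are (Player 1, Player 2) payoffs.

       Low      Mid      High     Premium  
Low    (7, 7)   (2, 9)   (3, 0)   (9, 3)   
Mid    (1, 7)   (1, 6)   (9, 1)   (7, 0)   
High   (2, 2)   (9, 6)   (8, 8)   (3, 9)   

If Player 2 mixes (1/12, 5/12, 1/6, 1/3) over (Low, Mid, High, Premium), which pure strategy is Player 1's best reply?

High

Player 1's best reply maximizes expected payoff against the mix.
Low: (1/12)·7 + (5/12)·2 + (1/6)·3 + (1/3)·9 = 59/12
Mid: (1/12)·1 + (5/12)·1 + (1/6)·9 + (1/3)·7 = 13/3
High: (1/12)·2 + (5/12)·9 + (1/6)·8 + (1/3)·3 = 25/4
Highest expected payoff is 25/4, from High.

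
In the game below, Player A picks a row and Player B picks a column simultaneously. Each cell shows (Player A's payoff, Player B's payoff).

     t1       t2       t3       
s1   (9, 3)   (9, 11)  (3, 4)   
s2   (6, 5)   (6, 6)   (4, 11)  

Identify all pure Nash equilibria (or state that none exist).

Check mutual best responses: a cell is a NE iff neither player can gain by unilaterally deviating.
Player A's best responses — vs t1: s1 (payoff 9); vs t2: s1 (payoff 9); vs t3: s2 (payoff 4).
Player B's best responses — vs s1: t2 (payoff 11); vs s2: t3 (payoff 11).
Mutual best responses occur at (s1, t2) and (s2, t3); at each, neither player gains by switching.

(s1, t2) and (s2, t3)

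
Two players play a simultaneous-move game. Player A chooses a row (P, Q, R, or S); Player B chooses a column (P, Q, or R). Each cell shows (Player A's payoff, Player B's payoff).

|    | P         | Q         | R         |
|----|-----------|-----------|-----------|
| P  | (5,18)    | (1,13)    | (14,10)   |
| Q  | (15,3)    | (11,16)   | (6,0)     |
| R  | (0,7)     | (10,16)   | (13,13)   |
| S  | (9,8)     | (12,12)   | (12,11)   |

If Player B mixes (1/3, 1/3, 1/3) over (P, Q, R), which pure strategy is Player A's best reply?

S

Player A's best reply maximizes expected payoff against the mix.
P: (1/3)·5 + (1/3)·1 + (1/3)·14 = 20/3
Q: (1/3)·15 + (1/3)·11 + (1/3)·6 = 32/3
R: (1/3)·0 + (1/3)·10 + (1/3)·13 = 23/3
S: (1/3)·9 + (1/3)·12 + (1/3)·12 = 11
Highest expected payoff is 11, from S.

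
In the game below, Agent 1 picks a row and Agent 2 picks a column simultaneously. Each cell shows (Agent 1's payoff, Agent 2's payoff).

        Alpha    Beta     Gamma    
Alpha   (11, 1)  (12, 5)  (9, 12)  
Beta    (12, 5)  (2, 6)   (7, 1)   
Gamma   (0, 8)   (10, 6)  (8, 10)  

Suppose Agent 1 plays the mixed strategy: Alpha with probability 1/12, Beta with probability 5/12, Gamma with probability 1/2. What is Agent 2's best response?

Agent 2's best reply maximizes expected payoff against the mix.
Alpha: (1/12)·1 + (5/12)·5 + (1/2)·8 = 37/6
Beta: (1/12)·5 + (5/12)·6 + (1/2)·6 = 71/12
Gamma: (1/12)·12 + (5/12)·1 + (1/2)·10 = 77/12
Highest expected payoff is 77/12, from Gamma.

Gamma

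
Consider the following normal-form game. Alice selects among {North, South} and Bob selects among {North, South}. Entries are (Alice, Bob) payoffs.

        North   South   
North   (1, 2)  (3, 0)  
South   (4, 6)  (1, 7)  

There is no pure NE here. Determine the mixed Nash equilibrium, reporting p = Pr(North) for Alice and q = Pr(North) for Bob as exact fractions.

Each player's mixing probability is pinned down by making the *other* player indifferent.
Bob indifferent between North and South: p·2 + (1−p)·6 = p·0 + (1−p)·7 ⟹ 6 + (-4)p = 7 + (-7)p ⟹ p = 1/3.
Alice indifferent between North and South: q·1 + (1−q)·3 = q·4 + (1−q)·1 ⟹ 3 + (-2)q = 1 + 3q ⟹ q = 2/5.

p = 1/3, q = 2/5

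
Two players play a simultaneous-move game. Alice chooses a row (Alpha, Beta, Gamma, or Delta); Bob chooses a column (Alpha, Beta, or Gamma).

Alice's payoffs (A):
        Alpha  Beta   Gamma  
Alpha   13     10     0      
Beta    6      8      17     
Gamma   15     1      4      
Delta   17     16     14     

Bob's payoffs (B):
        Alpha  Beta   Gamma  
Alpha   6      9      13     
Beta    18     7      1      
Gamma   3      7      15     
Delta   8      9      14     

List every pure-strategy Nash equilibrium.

A profile is a Nash equilibrium when each player is best-responding to the other.
Alice's best responses — vs Alpha: Delta (payoff 17); vs Beta: Delta (payoff 16); vs Gamma: Beta (payoff 17).
Bob's best responses — vs Alpha: Gamma (payoff 13); vs Beta: Alpha (payoff 18); vs Gamma: Gamma (payoff 15); vs Delta: Gamma (payoff 14).
No cell has both players best-responding. For instance, Alice's best reply to Beta is Delta, but against Delta Bob prefers Gamma over Beta.

None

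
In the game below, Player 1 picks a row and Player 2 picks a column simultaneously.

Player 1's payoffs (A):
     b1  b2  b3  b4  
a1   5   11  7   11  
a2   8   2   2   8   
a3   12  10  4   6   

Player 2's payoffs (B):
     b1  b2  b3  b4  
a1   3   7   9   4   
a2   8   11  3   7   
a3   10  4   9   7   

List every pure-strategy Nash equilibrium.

(a1, b3) and (a3, b1)

Find each player's best response to every opponent strategy; NE are the intersections.
Player 1's best responses — vs b1: a3 (payoff 12); vs b2: a1 (payoff 11); vs b3: a1 (payoff 7); vs b4: a1 (payoff 11).
Player 2's best responses — vs a1: b3 (payoff 9); vs a2: b2 (payoff 11); vs a3: b1 (payoff 10).
Mutual best responses occur at (a1, b3) and (a3, b1); at each, neither player gains by switching.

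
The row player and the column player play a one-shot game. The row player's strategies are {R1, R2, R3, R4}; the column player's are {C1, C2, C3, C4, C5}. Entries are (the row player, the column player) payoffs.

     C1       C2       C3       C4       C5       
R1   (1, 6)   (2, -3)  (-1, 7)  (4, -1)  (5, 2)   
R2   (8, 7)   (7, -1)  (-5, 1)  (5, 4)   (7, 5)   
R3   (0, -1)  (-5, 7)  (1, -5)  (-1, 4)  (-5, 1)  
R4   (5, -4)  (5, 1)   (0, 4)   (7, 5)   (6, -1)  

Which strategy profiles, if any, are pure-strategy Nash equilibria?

(R2, C1) and (R4, C4)

Find each player's best response to every opponent strategy; NE are the intersections.
The row player's best responses — vs C1: R2 (payoff 8); vs C2: R2 (payoff 7); vs C3: R3 (payoff 1); vs C4: R4 (payoff 7); vs C5: R2 (payoff 7).
The column player's best responses — vs R1: C3 (payoff 7); vs R2: C1 (payoff 7); vs R3: C2 (payoff 7); vs R4: C4 (payoff 5).
Mutual best responses occur at (R2, C1) and (R4, C4); at each, neither player gains by switching.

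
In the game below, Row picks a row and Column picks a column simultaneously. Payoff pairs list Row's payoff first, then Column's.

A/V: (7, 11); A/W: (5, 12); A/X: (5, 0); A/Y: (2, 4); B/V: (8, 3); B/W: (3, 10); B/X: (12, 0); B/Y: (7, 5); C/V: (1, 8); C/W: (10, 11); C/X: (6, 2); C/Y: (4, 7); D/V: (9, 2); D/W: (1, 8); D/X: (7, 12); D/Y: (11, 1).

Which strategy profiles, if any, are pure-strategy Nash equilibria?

(C, W)

Find each player's best response to every opponent strategy; NE are the intersections.
Row's best responses — vs V: D (payoff 9); vs W: C (payoff 10); vs X: B (payoff 12); vs Y: D (payoff 11).
Column's best responses — vs A: W (payoff 12); vs B: W (payoff 10); vs C: W (payoff 11); vs D: X (payoff 12).
The only mutual best response is (C, W); neither player gains by switching there.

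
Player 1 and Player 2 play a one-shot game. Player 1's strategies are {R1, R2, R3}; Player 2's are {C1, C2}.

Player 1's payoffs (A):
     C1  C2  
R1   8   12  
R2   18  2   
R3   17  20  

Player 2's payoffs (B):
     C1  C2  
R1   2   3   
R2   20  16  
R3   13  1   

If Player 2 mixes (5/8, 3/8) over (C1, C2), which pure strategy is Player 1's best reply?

R3

Player 1's best reply maximizes expected payoff against the mix.
R1: (5/8)·8 + (3/8)·12 = 19/2
R2: (5/8)·18 + (3/8)·2 = 12
R3: (5/8)·17 + (3/8)·20 = 145/8
Highest expected payoff is 145/8, from R3.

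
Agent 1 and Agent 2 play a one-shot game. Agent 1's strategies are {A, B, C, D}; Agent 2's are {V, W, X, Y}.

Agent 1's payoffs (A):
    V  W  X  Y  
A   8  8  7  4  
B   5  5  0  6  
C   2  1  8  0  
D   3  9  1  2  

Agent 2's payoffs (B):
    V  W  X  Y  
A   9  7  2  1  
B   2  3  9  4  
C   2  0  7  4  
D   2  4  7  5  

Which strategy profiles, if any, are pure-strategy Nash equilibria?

(A, V) and (C, X)

A profile is a Nash equilibrium when each player is best-responding to the other.
Agent 1's best responses — vs V: A (payoff 8); vs W: D (payoff 9); vs X: C (payoff 8); vs Y: B (payoff 6).
Agent 2's best responses — vs A: V (payoff 9); vs B: X (payoff 9); vs C: X (payoff 7); vs D: X (payoff 7).
Mutual best responses occur at (A, V) and (C, X); at each, neither player gains by switching.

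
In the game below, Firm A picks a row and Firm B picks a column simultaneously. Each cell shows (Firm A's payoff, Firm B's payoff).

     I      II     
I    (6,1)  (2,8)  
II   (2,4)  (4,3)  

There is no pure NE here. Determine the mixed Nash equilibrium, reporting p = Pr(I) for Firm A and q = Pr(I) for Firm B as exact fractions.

In a mixed NE each player is indifferent between their pure strategies, so the opponent's mix sets the indifference.
Firm B indifferent between I and II: p·1 + (1−p)·4 = p·8 + (1−p)·3 ⟹ 4 + (-3)p = 3 + 5p ⟹ p = 1/8.
Firm A indifferent between I and II: q·6 + (1−q)·2 = q·2 + (1−q)·4 ⟹ 2 + 4q = 4 + (-2)q ⟹ q = 1/3.

p = 1/8, q = 1/3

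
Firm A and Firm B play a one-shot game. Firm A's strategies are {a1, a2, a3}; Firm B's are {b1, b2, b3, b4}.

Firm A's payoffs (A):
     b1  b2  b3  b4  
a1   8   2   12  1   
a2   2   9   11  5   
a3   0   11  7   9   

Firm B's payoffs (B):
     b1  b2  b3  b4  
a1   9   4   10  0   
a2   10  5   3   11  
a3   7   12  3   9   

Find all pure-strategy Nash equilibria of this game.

Check mutual best responses: a cell is a NE iff neither player can gain by unilaterally deviating.
Firm A's best responses — vs b1: a1 (payoff 8); vs b2: a3 (payoff 11); vs b3: a1 (payoff 12); vs b4: a3 (payoff 9).
Firm B's best responses — vs a1: b3 (payoff 10); vs a2: b4 (payoff 11); vs a3: b2 (payoff 12).
Mutual best responses occur at (a1, b3) and (a3, b2); at each, neither player gains by switching.

(a1, b3) and (a3, b2)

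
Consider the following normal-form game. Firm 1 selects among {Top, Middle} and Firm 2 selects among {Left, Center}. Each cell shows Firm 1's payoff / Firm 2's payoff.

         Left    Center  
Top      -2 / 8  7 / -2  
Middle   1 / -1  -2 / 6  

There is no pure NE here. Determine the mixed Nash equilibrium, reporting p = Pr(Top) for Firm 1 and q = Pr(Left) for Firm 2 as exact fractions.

p = 7/17, q = 3/4

Each player's mixing probability is pinned down by making the *other* player indifferent.
Firm 2 indifferent between Left and Center: p·8 + (1−p)·(-1) = p·(-2) + (1−p)·6 ⟹ (-1) + 9p = 6 + (-8)p ⟹ p = 7/17.
Firm 1 indifferent between Top and Middle: q·(-2) + (1−q)·7 = q·1 + (1−q)·(-2) ⟹ 7 + (-9)q = (-2) + 3q ⟹ q = 3/4.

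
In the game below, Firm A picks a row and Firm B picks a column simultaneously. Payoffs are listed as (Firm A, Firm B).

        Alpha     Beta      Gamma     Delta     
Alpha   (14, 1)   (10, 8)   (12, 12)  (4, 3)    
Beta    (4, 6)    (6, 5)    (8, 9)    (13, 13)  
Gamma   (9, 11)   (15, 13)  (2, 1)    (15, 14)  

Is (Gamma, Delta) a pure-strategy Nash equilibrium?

Yes

Holding Firm B at Delta: Firm A gets 15 from Gamma, versus 4 from Alpha, 13 from Beta. No profitable deviation for Firm A.
Holding Firm A at Gamma: Firm B gets 14 from Delta, versus 11 from Alpha, 13 from Beta, 1 from Gamma. No profitable deviation for Firm B either.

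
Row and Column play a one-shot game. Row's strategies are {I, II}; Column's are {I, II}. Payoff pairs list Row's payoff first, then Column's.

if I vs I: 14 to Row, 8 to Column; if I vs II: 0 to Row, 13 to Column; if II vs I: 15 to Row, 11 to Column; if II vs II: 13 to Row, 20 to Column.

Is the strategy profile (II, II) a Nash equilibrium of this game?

Yes

Holding Column at II: Row gets 13 from II, versus 0 from I. No profitable deviation for Row.
Holding Row at II: Column gets 20 from II, versus 11 from I. No profitable deviation for Column either.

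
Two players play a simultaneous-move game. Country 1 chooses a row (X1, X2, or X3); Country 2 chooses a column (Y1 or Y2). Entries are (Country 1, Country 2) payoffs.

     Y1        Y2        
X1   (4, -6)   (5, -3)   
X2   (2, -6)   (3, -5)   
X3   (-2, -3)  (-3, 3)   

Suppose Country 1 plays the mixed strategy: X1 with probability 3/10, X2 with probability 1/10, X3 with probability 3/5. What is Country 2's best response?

Y2

Compute Country 2's expected payoff from each pure strategy against the given mix.
Y1: (3/10)·(-6) + (1/10)·(-6) + (3/5)·(-3) = -21/5
Y2: (3/10)·(-3) + (1/10)·(-5) + (3/5)·3 = 2/5
Highest expected payoff is 2/5, from Y2.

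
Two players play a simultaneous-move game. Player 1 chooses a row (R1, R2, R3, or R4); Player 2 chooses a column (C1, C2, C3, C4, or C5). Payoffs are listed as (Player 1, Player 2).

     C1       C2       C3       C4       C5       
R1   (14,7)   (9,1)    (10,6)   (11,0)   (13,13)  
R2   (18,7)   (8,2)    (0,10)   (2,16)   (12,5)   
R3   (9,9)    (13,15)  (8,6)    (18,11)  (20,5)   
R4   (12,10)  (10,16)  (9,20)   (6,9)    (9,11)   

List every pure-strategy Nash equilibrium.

(R3, C2)

A profile is a Nash equilibrium when each player is best-responding to the other.
Player 1's best responses — vs C1: R2 (payoff 18); vs C2: R3 (payoff 13); vs C3: R1 (payoff 10); vs C4: R3 (payoff 18); vs C5: R3 (payoff 20).
Player 2's best responses — vs R1: C5 (payoff 13); vs R2: C4 (payoff 16); vs R3: C2 (payoff 15); vs R4: C3 (payoff 20).
The only mutual best response is (R3, C2); neither player gains by switching there.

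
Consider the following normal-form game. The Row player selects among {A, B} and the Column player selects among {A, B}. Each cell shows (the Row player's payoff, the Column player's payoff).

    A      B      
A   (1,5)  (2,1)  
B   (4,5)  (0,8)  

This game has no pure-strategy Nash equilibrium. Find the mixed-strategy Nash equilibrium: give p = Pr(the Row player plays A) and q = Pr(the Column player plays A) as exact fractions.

p = 3/7, q = 2/5

In a mixed NE each player is indifferent between their pure strategies, so the opponent's mix sets the indifference.
The Column player indifferent between A and B: p·5 + (1−p)·5 = p·1 + (1−p)·8 ⟹ 5 + 0p = 8 + (-7)p ⟹ p = 3/7.
The Row player indifferent between A and B: q·1 + (1−q)·2 = q·4 + (1−q)·0 ⟹ 2 + (-1)q = 0 + 4q ⟹ q = 2/5.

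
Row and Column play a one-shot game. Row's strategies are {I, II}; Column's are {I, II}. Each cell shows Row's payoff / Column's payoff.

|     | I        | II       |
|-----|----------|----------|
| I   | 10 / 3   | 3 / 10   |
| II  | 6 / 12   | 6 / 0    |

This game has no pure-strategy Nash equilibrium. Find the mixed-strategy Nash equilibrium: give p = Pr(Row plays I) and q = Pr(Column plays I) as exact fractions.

Each player's mixing probability is pinned down by making the *other* player indifferent.
Column indifferent between I and II: p·3 + (1−p)·12 = p·10 + (1−p)·0 ⟹ 12 + (-9)p = 0 + 10p ⟹ p = 12/19.
Row indifferent between I and II: q·10 + (1−q)·3 = q·6 + (1−q)·6 ⟹ 3 + 7q = 6 + 0q ⟹ q = 3/7.

p = 12/19, q = 3/7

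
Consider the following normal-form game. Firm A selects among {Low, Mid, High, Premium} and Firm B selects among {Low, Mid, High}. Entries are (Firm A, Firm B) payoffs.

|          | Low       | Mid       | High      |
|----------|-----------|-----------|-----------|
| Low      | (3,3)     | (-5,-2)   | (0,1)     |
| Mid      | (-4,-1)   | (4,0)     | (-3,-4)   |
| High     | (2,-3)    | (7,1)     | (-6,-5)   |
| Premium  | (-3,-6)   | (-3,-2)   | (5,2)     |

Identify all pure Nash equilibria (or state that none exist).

(Low, Low), (High, Mid), and (Premium, High)

A profile is a Nash equilibrium when each player is best-responding to the other.
Firm A's best responses — vs Low: Low (payoff 3); vs Mid: High (payoff 7); vs High: Premium (payoff 5).
Firm B's best responses — vs Low: Low (payoff 3); vs Mid: Mid (payoff 0); vs High: Mid (payoff 1); vs Premium: High (payoff 2).
Mutual best responses occur at (Low, Low), (High, Mid), and (Premium, High); at each, neither player gains by switching.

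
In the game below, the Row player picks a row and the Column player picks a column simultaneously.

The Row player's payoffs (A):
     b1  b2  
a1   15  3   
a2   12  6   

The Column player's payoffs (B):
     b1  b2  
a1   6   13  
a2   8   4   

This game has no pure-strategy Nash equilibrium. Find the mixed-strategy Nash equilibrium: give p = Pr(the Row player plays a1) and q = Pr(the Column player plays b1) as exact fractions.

In a mixed NE each player is indifferent between their pure strategies, so the opponent's mix sets the indifference.
The Column player indifferent between b1 and b2: p·6 + (1−p)·8 = p·13 + (1−p)·4 ⟹ 8 + (-2)p = 4 + 9p ⟹ p = 4/11.
The Row player indifferent between a1 and a2: q·15 + (1−q)·3 = q·12 + (1−q)·6 ⟹ 3 + 12q = 6 + 6q ⟹ q = 1/2.

p = 4/11, q = 1/2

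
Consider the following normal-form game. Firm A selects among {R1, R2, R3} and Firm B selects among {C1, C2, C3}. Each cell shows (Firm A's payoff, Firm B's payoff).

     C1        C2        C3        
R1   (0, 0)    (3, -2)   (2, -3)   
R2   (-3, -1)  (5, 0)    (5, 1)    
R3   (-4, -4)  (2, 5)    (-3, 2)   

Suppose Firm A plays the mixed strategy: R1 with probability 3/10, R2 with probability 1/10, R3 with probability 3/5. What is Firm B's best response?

Firm B's best reply maximizes expected payoff against the mix.
C1: (3/10)·0 + (1/10)·(-1) + (3/5)·(-4) = -5/2
C2: (3/10)·(-2) + (1/10)·0 + (3/5)·5 = 12/5
C3: (3/10)·(-3) + (1/10)·1 + (3/5)·2 = 2/5
Highest expected payoff is 12/5, from C2.

C2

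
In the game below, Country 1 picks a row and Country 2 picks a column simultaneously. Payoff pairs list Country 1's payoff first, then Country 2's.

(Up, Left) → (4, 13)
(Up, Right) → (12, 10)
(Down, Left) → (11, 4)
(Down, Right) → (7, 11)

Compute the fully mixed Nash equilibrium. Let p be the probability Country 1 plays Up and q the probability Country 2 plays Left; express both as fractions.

Each player's mixing probability is pinned down by making the *other* player indifferent.
Country 2 indifferent between Left and Right: p·13 + (1−p)·4 = p·10 + (1−p)·11 ⟹ 4 + 9p = 11 + (-1)p ⟹ p = 7/10.
Country 1 indifferent between Up and Down: q·4 + (1−q)·12 = q·11 + (1−q)·7 ⟹ 12 + (-8)q = 7 + 4q ⟹ q = 5/12.

p = 7/10, q = 5/12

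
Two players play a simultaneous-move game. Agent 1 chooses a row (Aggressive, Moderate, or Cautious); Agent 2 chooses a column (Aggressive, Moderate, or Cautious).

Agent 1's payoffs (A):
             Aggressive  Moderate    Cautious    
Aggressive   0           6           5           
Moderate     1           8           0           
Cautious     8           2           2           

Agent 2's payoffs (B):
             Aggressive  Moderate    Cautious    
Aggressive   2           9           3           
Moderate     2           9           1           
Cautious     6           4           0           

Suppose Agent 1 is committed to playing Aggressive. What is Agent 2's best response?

With Agent 1 fixed at Aggressive, Agent 2's payoffs are: Aggressive → 2, Moderate → 9, Cautious → 3.
The maximum is 9, achieved by Moderate.

Moderate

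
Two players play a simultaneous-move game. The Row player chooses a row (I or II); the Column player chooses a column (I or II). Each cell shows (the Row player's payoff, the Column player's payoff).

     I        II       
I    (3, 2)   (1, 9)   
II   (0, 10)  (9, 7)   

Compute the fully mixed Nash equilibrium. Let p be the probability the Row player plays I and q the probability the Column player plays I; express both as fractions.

In a mixed NE each player is indifferent between their pure strategies, so the opponent's mix sets the indifference.
The Column player indifferent between I and II: p·2 + (1−p)·10 = p·9 + (1−p)·7 ⟹ 10 + (-8)p = 7 + 2p ⟹ p = 3/10.
The Row player indifferent between I and II: q·3 + (1−q)·1 = q·0 + (1−q)·9 ⟹ 1 + 2q = 9 + (-9)q ⟹ q = 8/11.

p = 3/10, q = 8/11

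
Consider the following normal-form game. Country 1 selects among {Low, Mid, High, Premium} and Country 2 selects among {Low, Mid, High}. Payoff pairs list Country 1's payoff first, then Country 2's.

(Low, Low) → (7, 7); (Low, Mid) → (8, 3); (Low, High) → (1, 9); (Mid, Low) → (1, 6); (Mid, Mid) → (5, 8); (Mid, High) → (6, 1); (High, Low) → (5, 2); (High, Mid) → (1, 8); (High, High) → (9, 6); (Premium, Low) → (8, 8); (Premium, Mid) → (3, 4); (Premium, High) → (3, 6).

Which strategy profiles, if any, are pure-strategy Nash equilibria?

Check mutual best responses: a cell is a NE iff neither player can gain by unilaterally deviating.
Country 1's best responses — vs Low: Premium (payoff 8); vs Mid: Low (payoff 8); vs High: High (payoff 9).
Country 2's best responses — vs Low: High (payoff 9); vs Mid: Mid (payoff 8); vs High: Mid (payoff 8); vs Premium: Low (payoff 8).
The only mutual best response is (Premium, Low); neither player gains by switching there.

(Premium, Low)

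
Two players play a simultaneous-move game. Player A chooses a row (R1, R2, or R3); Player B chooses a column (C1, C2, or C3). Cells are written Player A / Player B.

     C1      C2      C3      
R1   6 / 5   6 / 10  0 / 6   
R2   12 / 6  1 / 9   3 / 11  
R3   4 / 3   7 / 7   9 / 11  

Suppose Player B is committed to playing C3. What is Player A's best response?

With Player B fixed at C3, Player A's payoffs are: R1 → 0, R2 → 3, R3 → 9.
The maximum is 9, achieved by R3.

R3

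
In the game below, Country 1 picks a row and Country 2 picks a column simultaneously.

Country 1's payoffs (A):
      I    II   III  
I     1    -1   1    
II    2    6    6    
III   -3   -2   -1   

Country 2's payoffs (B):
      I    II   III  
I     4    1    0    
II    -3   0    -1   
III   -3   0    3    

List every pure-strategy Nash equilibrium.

A profile is a Nash equilibrium when each player is best-responding to the other.
Country 1's best responses — vs I: II (payoff 2); vs II: II (payoff 6); vs III: II (payoff 6).
Country 2's best responses — vs I: I (payoff 4); vs II: II (payoff 0); vs III: III (payoff 3).
The only mutual best response is (II, II); neither player gains by switching there.

(II, II)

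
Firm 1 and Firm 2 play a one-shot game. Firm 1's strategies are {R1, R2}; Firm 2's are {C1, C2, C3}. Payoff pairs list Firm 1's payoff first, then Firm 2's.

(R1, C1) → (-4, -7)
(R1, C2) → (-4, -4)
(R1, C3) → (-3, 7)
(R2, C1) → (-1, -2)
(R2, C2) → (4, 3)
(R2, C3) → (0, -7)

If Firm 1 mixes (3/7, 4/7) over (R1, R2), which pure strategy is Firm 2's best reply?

Compute Firm 2's expected payoff from each pure strategy against the given mix.
C1: (3/7)·(-7) + (4/7)·(-2) = -29/7
C2: (3/7)·(-4) + (4/7)·3 = 0
C3: (3/7)·7 + (4/7)·(-7) = -1
Highest expected payoff is 0, from C2.

C2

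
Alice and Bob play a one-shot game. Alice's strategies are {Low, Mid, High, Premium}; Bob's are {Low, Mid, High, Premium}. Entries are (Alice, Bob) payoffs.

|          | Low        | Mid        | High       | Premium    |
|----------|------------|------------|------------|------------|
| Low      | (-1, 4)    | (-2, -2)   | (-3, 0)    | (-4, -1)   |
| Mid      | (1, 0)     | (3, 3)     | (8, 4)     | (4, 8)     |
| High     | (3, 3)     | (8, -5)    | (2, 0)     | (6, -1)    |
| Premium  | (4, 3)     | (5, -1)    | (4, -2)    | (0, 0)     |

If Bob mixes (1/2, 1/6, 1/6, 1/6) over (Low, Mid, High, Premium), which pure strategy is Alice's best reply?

Alice's best reply maximizes expected payoff against the mix.
Low: (1/2)·(-1) + (1/6)·(-2) + (1/6)·(-3) + (1/6)·(-4) = -2
Mid: (1/2)·1 + (1/6)·3 + (1/6)·8 + (1/6)·4 = 3
High: (1/2)·3 + (1/6)·8 + (1/6)·2 + (1/6)·6 = 25/6
Premium: (1/2)·4 + (1/6)·5 + (1/6)·4 + (1/6)·0 = 7/2
Highest expected payoff is 25/6, from High.

High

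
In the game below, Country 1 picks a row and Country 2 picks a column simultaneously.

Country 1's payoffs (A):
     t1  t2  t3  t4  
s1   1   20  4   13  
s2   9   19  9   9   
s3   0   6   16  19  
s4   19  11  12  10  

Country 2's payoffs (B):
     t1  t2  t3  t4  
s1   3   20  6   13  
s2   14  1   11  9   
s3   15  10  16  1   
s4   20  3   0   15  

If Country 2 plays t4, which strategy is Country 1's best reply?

With Country 2 fixed at t4, Country 1's payoffs are: s1 → 13, s2 → 9, s3 → 19, s4 → 10.
The maximum is 19, achieved by s3.

s3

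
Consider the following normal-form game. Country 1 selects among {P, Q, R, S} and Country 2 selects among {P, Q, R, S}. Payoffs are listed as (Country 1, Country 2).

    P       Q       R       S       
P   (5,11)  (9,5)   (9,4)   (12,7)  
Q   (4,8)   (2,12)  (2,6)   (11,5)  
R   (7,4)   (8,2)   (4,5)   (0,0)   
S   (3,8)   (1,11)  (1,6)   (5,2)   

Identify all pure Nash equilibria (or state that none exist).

Find each player's best response to every opponent strategy; NE are the intersections.
Country 1's best responses — vs P: R (payoff 7); vs Q: P (payoff 9); vs R: P (payoff 9); vs S: P (payoff 12).
Country 2's best responses — vs P: P (payoff 11); vs Q: Q (payoff 12); vs R: R (payoff 5); vs S: Q (payoff 11).
No cell has both players best-responding. For instance, Country 1's best reply to P is R, but against R Country 2 prefers R over P.

There is no pure-strategy Nash equilibrium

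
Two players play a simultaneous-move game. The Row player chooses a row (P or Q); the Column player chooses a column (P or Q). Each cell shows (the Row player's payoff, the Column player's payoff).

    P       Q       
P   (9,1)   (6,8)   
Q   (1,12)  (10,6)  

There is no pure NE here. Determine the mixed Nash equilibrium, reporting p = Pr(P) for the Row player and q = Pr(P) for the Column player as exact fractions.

In a mixed NE each player is indifferent between their pure strategies, so the opponent's mix sets the indifference.
The Column player indifferent between P and Q: p·1 + (1−p)·12 = p·8 + (1−p)·6 ⟹ 12 + (-11)p = 6 + 2p ⟹ p = 6/13.
The Row player indifferent between P and Q: q·9 + (1−q)·6 = q·1 + (1−q)·10 ⟹ 6 + 3q = 10 + (-9)q ⟹ q = 1/3.

p = 6/13, q = 1/3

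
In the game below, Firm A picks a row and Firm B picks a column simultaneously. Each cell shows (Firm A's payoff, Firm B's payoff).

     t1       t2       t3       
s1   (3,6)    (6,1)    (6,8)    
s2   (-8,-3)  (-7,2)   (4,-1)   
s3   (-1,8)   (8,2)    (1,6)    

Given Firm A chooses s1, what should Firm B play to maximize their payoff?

t3

With Firm A fixed at s1, Firm B's payoffs are: t1 → 6, t2 → 1, t3 → 8.
The maximum is 8, achieved by t3.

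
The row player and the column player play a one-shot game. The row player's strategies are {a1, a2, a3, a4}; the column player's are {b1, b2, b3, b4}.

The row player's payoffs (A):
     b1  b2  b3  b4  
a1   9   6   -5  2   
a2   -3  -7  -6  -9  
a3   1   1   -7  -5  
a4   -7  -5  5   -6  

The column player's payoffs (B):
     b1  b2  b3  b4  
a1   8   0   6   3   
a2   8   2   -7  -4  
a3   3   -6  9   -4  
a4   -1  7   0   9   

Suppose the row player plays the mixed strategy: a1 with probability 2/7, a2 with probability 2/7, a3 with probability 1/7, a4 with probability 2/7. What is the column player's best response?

b1

Compute the column player's expected payoff from each pure strategy against the given mix.
b1: (2/7)·8 + (2/7)·8 + (1/7)·3 + (2/7)·(-1) = 33/7
b2: (2/7)·0 + (2/7)·2 + (1/7)·(-6) + (2/7)·7 = 12/7
b3: (2/7)·6 + (2/7)·(-7) + (1/7)·9 + (2/7)·0 = 1
b4: (2/7)·3 + (2/7)·(-4) + (1/7)·(-4) + (2/7)·9 = 12/7
Highest expected payoff is 33/7, from b1.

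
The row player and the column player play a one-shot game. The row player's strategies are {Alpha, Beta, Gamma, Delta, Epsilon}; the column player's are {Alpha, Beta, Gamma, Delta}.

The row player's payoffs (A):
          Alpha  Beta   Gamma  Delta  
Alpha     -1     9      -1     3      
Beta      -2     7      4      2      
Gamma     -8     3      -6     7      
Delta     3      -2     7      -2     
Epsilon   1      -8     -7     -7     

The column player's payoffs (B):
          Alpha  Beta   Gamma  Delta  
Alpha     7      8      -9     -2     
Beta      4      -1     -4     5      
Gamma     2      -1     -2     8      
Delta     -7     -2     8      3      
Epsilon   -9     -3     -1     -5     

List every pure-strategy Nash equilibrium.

(Alpha, Beta), (Gamma, Delta), and (Delta, Gamma)

Find each player's best response to every opponent strategy; NE are the intersections.
The row player's best responses — vs Alpha: Delta (payoff 3); vs Beta: Alpha (payoff 9); vs Gamma: Delta (payoff 7); vs Delta: Gamma (payoff 7).
The column player's best responses — vs Alpha: Beta (payoff 8); vs Beta: Delta (payoff 5); vs Gamma: Delta (payoff 8); vs Delta: Gamma (payoff 8); vs Epsilon: Gamma (payoff -1).
Mutual best responses occur at (Alpha, Beta), (Gamma, Delta), and (Delta, Gamma); at each, neither player gains by switching.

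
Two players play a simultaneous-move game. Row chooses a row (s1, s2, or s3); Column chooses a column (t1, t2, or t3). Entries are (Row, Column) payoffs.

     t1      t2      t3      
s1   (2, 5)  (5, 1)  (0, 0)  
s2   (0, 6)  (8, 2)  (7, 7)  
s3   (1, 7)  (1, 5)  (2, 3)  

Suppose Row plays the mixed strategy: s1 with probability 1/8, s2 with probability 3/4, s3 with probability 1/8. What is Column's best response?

t1

Compute Column's expected payoff from each pure strategy against the given mix.
t1: (1/8)·5 + (3/4)·6 + (1/8)·7 = 6
t2: (1/8)·1 + (3/4)·2 + (1/8)·5 = 9/4
t3: (1/8)·0 + (3/4)·7 + (1/8)·3 = 45/8
Highest expected payoff is 6, from t1.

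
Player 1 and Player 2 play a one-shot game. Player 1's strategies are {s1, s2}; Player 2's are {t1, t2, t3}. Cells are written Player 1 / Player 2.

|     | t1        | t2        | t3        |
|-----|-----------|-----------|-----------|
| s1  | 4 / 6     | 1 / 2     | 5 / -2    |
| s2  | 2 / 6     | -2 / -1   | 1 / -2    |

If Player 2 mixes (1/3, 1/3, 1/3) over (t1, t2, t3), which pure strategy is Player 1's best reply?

s1

Compute Player 1's expected payoff from each pure strategy against the given mix.
s1: (1/3)·4 + (1/3)·1 + (1/3)·5 = 10/3
s2: (1/3)·2 + (1/3)·(-2) + (1/3)·1 = 1/3
Highest expected payoff is 10/3, from s1.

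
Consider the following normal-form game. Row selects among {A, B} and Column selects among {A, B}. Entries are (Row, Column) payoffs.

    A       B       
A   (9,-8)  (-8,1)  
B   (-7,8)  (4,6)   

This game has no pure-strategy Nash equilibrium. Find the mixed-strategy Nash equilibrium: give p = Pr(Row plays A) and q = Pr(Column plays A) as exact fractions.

p = 2/11, q = 3/7

Each player's mixing probability is pinned down by making the *other* player indifferent.
Column indifferent between A and B: p·(-8) + (1−p)·8 = p·1 + (1−p)·6 ⟹ 8 + (-16)p = 6 + (-5)p ⟹ p = 2/11.
Row indifferent between A and B: q·9 + (1−q)·(-8) = q·(-7) + (1−q)·4 ⟹ (-8) + 17q = 4 + (-11)q ⟹ q = 3/7.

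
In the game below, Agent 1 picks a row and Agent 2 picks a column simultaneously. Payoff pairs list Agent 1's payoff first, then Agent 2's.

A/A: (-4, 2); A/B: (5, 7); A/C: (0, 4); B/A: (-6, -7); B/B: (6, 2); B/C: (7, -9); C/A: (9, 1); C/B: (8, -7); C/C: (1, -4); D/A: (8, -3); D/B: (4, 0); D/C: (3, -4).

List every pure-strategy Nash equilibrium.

Find each player's best response to every opponent strategy; NE are the intersections.
Agent 1's best responses — vs A: C (payoff 9); vs B: C (payoff 8); vs C: B (payoff 7).
Agent 2's best responses — vs A: B (payoff 7); vs B: B (payoff 2); vs C: A (payoff 1); vs D: B (payoff 0).
The only mutual best response is (C, A); neither player gains by switching there.

(C, A)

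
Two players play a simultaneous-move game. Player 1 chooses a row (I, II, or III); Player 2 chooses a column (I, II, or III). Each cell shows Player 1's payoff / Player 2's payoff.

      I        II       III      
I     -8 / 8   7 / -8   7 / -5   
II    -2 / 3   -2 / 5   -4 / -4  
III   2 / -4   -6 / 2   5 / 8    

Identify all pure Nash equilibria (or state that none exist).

Find each player's best response to every opponent strategy; NE are the intersections.
Player 1's best responses — vs I: III (payoff 2); vs II: I (payoff 7); vs III: I (payoff 7).
Player 2's best responses — vs I: I (payoff 8); vs II: II (payoff 5); vs III: III (payoff 8).
No cell has both players best-responding. For instance, Player 1's best reply to II is I, but against I Player 2 prefers I over II.

There is no pure-strategy Nash equilibrium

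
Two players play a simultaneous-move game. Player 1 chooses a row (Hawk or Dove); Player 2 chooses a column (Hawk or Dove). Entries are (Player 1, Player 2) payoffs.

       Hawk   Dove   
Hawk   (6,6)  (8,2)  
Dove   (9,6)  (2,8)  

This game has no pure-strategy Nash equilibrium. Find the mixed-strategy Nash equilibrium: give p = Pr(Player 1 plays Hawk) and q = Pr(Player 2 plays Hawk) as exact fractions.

In a mixed NE each player is indifferent between their pure strategies, so the opponent's mix sets the indifference.
Player 2 indifferent between Hawk and Dove: p·6 + (1−p)·6 = p·2 + (1−p)·8 ⟹ 6 + 0p = 8 + (-6)p ⟹ p = 1/3.
Player 1 indifferent between Hawk and Dove: q·6 + (1−q)·8 = q·9 + (1−q)·2 ⟹ 8 + (-2)q = 2 + 7q ⟹ q = 2/3.

p = 1/3, q = 2/3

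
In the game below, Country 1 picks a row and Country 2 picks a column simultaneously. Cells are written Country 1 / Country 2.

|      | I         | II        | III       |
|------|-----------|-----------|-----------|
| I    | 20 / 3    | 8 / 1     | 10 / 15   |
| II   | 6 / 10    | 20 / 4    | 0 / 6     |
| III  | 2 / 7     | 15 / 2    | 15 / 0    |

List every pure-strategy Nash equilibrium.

There is no pure-strategy Nash equilibrium

Find each player's best response to every opponent strategy; NE are the intersections.
Country 1's best responses — vs I: I (payoff 20); vs II: II (payoff 20); vs III: III (payoff 15).
Country 2's best responses — vs I: III (payoff 15); vs II: I (payoff 10); vs III: I (payoff 7).
No cell has both players best-responding. For instance, Country 1's best reply to II is II, but against II Country 2 prefers I over II.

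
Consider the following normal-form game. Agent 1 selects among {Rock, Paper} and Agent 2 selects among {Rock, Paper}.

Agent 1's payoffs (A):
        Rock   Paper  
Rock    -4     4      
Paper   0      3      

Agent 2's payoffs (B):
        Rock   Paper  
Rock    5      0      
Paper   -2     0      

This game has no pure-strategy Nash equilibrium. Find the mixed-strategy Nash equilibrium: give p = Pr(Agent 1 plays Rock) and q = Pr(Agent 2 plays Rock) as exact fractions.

Each player's mixing probability is pinned down by making the *other* player indifferent.
Agent 2 indifferent between Rock and Paper: p·5 + (1−p)·(-2) = p·0 + (1−p)·0 ⟹ (-2) + 7p = 0 + 0p ⟹ p = 2/7.
Agent 1 indifferent between Rock and Paper: q·(-4) + (1−q)·4 = q·0 + (1−q)·3 ⟹ 4 + (-8)q = 3 + (-3)q ⟹ q = 1/5.

p = 2/7, q = 1/5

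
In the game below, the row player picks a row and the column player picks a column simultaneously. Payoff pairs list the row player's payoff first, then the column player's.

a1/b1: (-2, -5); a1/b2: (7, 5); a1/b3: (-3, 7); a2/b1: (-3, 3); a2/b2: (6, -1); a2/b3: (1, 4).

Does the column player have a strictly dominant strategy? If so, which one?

A strategy is strictly dominant if it gives the column player a strictly higher payoff than every other strategy, against every choice by the opponent.
b3 strictly dominates: vs a1: 7 > each of {-5, 5}; vs a2: 4 > each of {3, -1}.

b3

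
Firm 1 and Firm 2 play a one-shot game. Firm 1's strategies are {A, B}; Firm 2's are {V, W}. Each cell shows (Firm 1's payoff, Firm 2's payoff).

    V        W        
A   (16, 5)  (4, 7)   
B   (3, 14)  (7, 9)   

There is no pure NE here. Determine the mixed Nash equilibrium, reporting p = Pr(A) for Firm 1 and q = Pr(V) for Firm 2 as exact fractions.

Each player's mixing probability is pinned down by making the *other* player indifferent.
Firm 2 indifferent between V and W: p·5 + (1−p)·14 = p·7 + (1−p)·9 ⟹ 14 + (-9)p = 9 + (-2)p ⟹ p = 5/7.
Firm 1 indifferent between A and B: q·16 + (1−q)·4 = q·3 + (1−q)·7 ⟹ 4 + 12q = 7 + (-4)q ⟹ q = 3/16.

p = 5/7, q = 3/16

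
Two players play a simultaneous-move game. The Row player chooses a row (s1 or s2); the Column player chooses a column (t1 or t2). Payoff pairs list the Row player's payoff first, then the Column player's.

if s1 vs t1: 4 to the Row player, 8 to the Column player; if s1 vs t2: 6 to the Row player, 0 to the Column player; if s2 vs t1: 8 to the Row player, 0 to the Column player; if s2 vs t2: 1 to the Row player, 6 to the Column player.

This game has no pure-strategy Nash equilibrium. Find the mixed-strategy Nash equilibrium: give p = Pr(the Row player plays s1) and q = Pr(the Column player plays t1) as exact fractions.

In a mixed NE each player is indifferent between their pure strategies, so the opponent's mix sets the indifference.
The Column player indifferent between t1 and t2: p·8 + (1−p)·0 = p·0 + (1−p)·6 ⟹ 0 + 8p = 6 + (-6)p ⟹ p = 3/7.
The Row player indifferent between s1 and s2: q·4 + (1−q)·6 = q·8 + (1−q)·1 ⟹ 6 + (-2)q = 1 + 7q ⟹ q = 5/9.

p = 3/7, q = 5/9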